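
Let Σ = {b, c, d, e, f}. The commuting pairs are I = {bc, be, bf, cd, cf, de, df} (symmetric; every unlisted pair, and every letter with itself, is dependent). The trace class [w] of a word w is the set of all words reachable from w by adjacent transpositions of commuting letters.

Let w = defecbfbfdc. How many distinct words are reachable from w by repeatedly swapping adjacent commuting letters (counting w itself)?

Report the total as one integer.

piece 0:d — minimal
piece 1:e — minimal
piece 2:f rests on {1:e}
piece 3:e rests on {2:f}
piece 4:c rests on {3:e}
piece 5:b rests on {0:d}
piece 6:f rests on {3:e}
piece 7:b rests on {5:b}
piece 8:f rests on {6:f}
piece 9:d rests on {7:b}
piece 10:c rests on {4:c}
minimal pieces: {0:d, 1:e}
ways to finish when only these pieces remain (= sum over removing one remaining piece with nothing left below it):
  1 left: {8}→1  {9}→1  {10}→1
  2 left: {4,10}→1  {6,8}→1  {7,9}→1  {8,9}→2  {8,10}→2  {9,10}→2
  3 left: {4,8,10}→3  {4,9,10}→3  {5,7,9}→1  {6,8,9}→3  {6,8,10}→3  {7,8,9}→3  {7,9,10}→3  {8,9,10}→6
  4 left: {0,5,7,9}→1  {4,6,8,10}→6  {4,7,9,10}→6  {4,8,9,10}→12  {5,7,8,9}→4  {5,7,9,10}→4  {6,7,8,9}→6  {6,8,9,10}→12  {7,8,9,10}→12
  5 left: {0,5,7,8,9}→5  {0,5,7,9,10}→5  {3,4,6,8,10}→6  {4,5,7,9,10}→10  {4,6,8,9,10}→30  {4,7,8,9,10}→30  {5,6,7,8,9}→10  {5,7,8,9,10}→20  {6,7,8,9,10}→30
  6 left: {0,4,5,7,9,10}→15  {0,5,6,7,8,9}→15  {0,5,7,8,9,10}→30  {2,3,4,6,8,10}→6  {3,4,6,8,9,10}→36  {4,5,7,8,9,10}→60  {4,6,7,8,9,10}→90  {5,6,7,8,9,10}→60
  7 left: {0,4,5,7,8,9,10}→105  {0,5,6,7,8,9,10}→105  {1,2,3,4,6,8,10}→6  {2,3,4,6,8,9,10}→42  {3,4,6,7,8,9,10}→126  {4,5,6,7,8,9,10}→210
  8 left: {0,4,5,6,7,8,9,10}→420  {1,2,3,4,6,8,9,10}→48  {2,3,4,6,7,8,9,10}→168  {3,4,5,6,7,8,9,10}→336
  9 left: {0,3,4,5,6,7,8,9,10}→756  {1,2,3,4,6,7,8,9,10}→216  {2,3,4,5,6,7,8,9,10}→504
  placing 0:d first → 720 extensions
  placing 1:e first → 1260 extensions
total linear extensions = 1980

1980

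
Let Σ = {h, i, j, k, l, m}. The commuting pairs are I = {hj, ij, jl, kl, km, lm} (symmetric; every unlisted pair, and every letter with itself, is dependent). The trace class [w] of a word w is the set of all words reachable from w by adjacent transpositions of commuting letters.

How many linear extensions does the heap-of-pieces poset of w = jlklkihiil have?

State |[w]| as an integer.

10

drop 0:j onto floor
drop 1:l onto floor
drop 2:k onto {0:j}
drop 3:l onto {1:l}
drop 4:k onto {2:k}
drop 5:i onto {3:l, 4:k}
drop 6:h onto {5:i}
drop 7:i onto {6:h}
drop 8:i onto {7:i}
drop 9:l onto {8:i}
ground layer = {0:j, 1:l}
drop-orders for the pieces not yet dropped (sum over which currently-grounded one goes next):
  1 to go: {9} 1
  2 to go: {8,9} 1
  3 to go: {7,8,9} 1
  4 to go: {6,7,8,9} 1
  5 to go: {5,6,7,8,9} 1
  6 to go: {3,5,6,7,8,9} 1  {4,5,6,7,8,9} 1
  7 to go: {1,3,5,6,7,8,9} 1  {2,4,5,6,7,8,9} 1  {3,4,5,6,7,8,9} 2
  8 to go: {0,2,4,5,6,7,8,9} 1  {1,3,4,5,6,7,8,9} 3  {2,3,4,5,6,7,8,9} 3
  if 0:j drops first: 6 orders
  if 1:l drops first: 4 orders
heap linearizations: 10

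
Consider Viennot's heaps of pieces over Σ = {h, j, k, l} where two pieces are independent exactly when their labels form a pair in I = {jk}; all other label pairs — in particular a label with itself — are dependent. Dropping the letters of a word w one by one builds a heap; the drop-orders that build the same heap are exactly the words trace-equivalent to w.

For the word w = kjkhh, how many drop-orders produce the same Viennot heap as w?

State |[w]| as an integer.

0(k) covers ∅
1(j) covers ∅
2(k) covers 0:k
3(h) covers 1:j, 2:k
4(h) covers 3:h
floor of heap: 0:k, 1:j
completions by unplaced set U, small U first (add the entries for U minus each lowest piece of U):
  |U|=1: {4}:1
  |U|=2: {3,4}:1
  |U|=3: {1,3,4}:1  {2,3,4}:1
  start at 0(k): 2
  start at 1(j): 1
sum over floor = 3

3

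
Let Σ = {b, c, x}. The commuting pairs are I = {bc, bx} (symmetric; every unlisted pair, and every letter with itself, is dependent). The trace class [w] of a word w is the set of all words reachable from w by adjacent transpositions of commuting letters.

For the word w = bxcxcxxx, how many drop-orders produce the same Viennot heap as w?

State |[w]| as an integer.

8

#0=b has no predecessor
#1=x has no predecessor
#2=c depends on [1:x]
#3=x depends on [2:c]
#4=c depends on [3:x]
#5=x depends on [4:c]
#6=x depends on [5:x]
#7=x depends on [6:x]
sources: [0:b, 1:x]
N(rest) = Σ N(rest − s) over sources s of rest; N(one piece) = 1:
  size 1 → [0]=1  [7]=1
  size 2 → [0,7]=2  [6,7]=1
  size 3 → [0,6,7]=3  [5,6,7]=1
  size 4 → [0,5,6,7]=4  [4,5,6,7]=1
  size 5 → [0,4,5,6,7]=5  [3,4,5,6,7]=1
  size 6 → [0,3,4,5,6,7]=6  [2,3,4,5,6,7]=1
  first=0(b) contributes 1
  first=1(x) contributes 7
|[w]| = 8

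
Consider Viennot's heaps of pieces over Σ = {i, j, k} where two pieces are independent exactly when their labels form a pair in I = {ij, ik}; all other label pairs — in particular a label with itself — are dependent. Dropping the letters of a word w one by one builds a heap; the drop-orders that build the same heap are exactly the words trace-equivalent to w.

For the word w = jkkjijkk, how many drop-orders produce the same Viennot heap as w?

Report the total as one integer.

drop 0:j onto floor
drop 1:k onto {0:j}
drop 2:k onto {1:k}
drop 3:j onto {2:k}
drop 4:i onto floor
drop 5:j onto {3:j}
drop 6:k onto {5:j}
drop 7:k onto {6:k}
ground layer = {0:j, 4:i}
drop-orders for the pieces not yet dropped (sum over which currently-grounded one goes next):
  1 to go: {4} 1  {7} 1
  2 to go: {4,7} 2  {6,7} 1
  3 to go: {4,6,7} 3  {5,6,7} 1
  4 to go: {3,5,6,7} 1  {4,5,6,7} 4
  5 to go: {2,3,5,6,7} 1  {3,4,5,6,7} 5
  6 to go: {1,2,3,5,6,7} 1  {2,3,4,5,6,7} 6
  if 0:j drops first: 7 orders
  if 4:i drops first: 1 orders
heap linearizations: 8

8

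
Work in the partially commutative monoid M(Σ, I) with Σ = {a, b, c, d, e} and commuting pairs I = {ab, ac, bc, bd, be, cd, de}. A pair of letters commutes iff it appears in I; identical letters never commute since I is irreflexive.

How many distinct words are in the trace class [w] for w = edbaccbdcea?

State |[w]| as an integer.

#0=e has no predecessor
#1=d has no predecessor
#2=b has no predecessor
#3=a depends on [0:e, 1:d]
#4=c depends on [0:e]
#5=c depends on [4:c]
#6=b depends on [2:b]
#7=d depends on [3:a]
#8=c depends on [5:c]
#9=e depends on [3:a, 8:c]
#10=a depends on [7:d, 9:e]
sources: [0:e, 1:d, 2:b]
N(rest) = Σ N(rest − s) over sources s of rest; N(one piece) = 1:
  size 1 → [6]=1  [10]=1
  size 2 → [2,6]=1  [6,10]=2  [7,10]=1  [9,10]=1
  size 3 → [2,6,10]=3  [6,7,10]=3  [6,9,10]=3  [7,9,10]=2  [8,9,10]=1
  size 4 → [2,6,7,10]=6  [2,6,9,10]=6  [3,7,9,10]=2  [5,8,9,10]=1  [6,7,9,10]=8  [6,8,9,10]=4  [7,8,9,10]=3
  size 5 → [1,3,7,9,10]=2  [2,6,7,9,10]=20  [2,6,8,9,10]=10  [3,6,7,9,10]=10  [3,7,8,9,10]=5  [4,5,8,9,10]=1  [5,6,8,9,10]=5  [5,7,8,9,10]=4  [6,7,8,9,10]=15
  size 6 → [1,3,6,7,9,10]=12  [1,3,7,8,9,10]=7  [2,3,6,7,9,10]=30  [2,5,6,8,9,10]=15  [2,6,7,8,9,10]=45  [3,5,7,8,9,10]=9  [3,6,7,8,9,10]=30  [4,5,6,8,9,10]=6  [4,5,7,8,9,10]=5  [5,6,7,8,9,10]=24
  size 7 → [1,2,3,6,7,9,10]=42  [1,3,5,7,8,9,10]=16  [1,3,6,7,8,9,10]=49  [2,3,6,7,8,9,10]=105  [2,4,5,6,8,9,10]=21  [2,5,6,7,8,9,10]=84  [3,4,5,7,8,9,10]=14  [3,5,6,7,8,9,10]=63  [4,5,6,7,8,9,10]=35
  size 8 → [0,3,4,5,7,8,9,10]=14  [1,2,3,6,7,8,9,10]=196  [1,3,4,5,7,8,9,10]=30  [1,3,5,6,7,8,9,10]=128  [2,3,5,6,7,8,9,10]=252  [2,4,5,6,7,8,9,10]=140  [3,4,5,6,7,8,9,10]=112
  size 9 → [0,1,3,4,5,7,8,9,10]=44  [0,3,4,5,6,7,8,9,10]=126  [1,2,3,5,6,7,8,9,10]=576  [1,3,4,5,6,7,8,9,10]=270  [2,3,4,5,6,7,8,9,10]=504
  first=0(e) contributes 1350
  first=1(d) contributes 630
  first=2(b) contributes 440
|[w]| = 2420

2420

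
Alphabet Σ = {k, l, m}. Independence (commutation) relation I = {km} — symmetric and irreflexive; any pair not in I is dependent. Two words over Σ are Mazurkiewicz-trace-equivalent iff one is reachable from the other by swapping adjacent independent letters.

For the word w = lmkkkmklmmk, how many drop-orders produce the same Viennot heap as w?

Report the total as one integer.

drop 0:l onto floor
drop 1:m onto {0:l}
drop 2:k onto {0:l}
drop 3:k onto {2:k}
drop 4:k onto {3:k}
drop 5:m onto {1:m}
drop 6:k onto {4:k}
drop 7:l onto {5:m, 6:k}
drop 8:m onto {7:l}
drop 9:m onto {8:m}
drop 10:k onto {7:l}
ground layer = {0:l}
drop-orders for the pieces not yet dropped (sum over which currently-grounded one goes next):
  1 to go: {9} 1  {10} 1
  2 to go: {8,9} 1  {9,10} 2
  3 to go: {8,9,10} 3
  4 to go: {7,8,9,10} 3
  5 to go: {5,7,8,9,10} 3  {6,7,8,9,10} 3
  6 to go: {1,5,7,8,9,10} 3  {4,6,7,8,9,10} 3  {5,6,7,8,9,10} 6
  7 to go: {1,5,6,7,8,9,10} 9  {3,4,6,7,8,9,10} 3  {4,5,6,7,8,9,10} 9
  8 to go: {1,4,5,6,7,8,9,10} 18  {2,3,4,6,7,8,9,10} 3  {3,4,5,6,7,8,9,10} 12
  9 to go: {1,3,4,5,6,7,8,9,10} 30  {2,3,4,5,6,7,8,9,10} 15
  if 0:l drops first: 45 orders

45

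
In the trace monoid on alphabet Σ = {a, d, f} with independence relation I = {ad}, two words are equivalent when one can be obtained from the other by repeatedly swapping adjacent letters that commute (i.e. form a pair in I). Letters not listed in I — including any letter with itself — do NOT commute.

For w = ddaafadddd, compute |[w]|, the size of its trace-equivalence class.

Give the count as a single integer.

30

piece 0:d — minimal
piece 1:d rests on {0:d}
piece 2:a — minimal
piece 3:a rests on {2:a}
piece 4:f rests on {1:d, 3:a}
piece 5:a rests on {4:f}
piece 6:d rests on {4:f}
piece 7:d rests on {6:d}
piece 8:d rests on {7:d}
piece 9:d rests on {8:d}
minimal pieces: {0:d, 2:a}
ways to finish when only these pieces remain (= sum over removing one remaining piece with nothing left below it):
  1 left: {5}→1  {9}→1
  2 left: {5,9}→2  {8,9}→1
  3 left: {5,8,9}→3  {7,8,9}→1
  4 left: {5,7,8,9}→4  {6,7,8,9}→1
  5 left: {5,6,7,8,9}→5
  6 left: {4,5,6,7,8,9}→5
  7 left: {1,4,5,6,7,8,9}→5  {3,4,5,6,7,8,9}→5
  8 left: {0,1,4,5,6,7,8,9}→5  {1,3,4,5,6,7,8,9}→10  {2,3,4,5,6,7,8,9}→5
  placing 0:d first → 15 extensions
  placing 2:a first → 15 extensions
total linear extensions = 30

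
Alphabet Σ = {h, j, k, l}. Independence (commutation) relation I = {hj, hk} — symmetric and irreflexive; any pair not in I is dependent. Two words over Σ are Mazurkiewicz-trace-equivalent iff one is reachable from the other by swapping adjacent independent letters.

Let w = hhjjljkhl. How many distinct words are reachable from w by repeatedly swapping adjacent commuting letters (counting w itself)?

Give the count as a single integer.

0(h) covers ∅
1(h) covers 0:h
2(j) covers ∅
3(j) covers 2:j
4(l) covers 1:h, 3:j
5(j) covers 4:l
6(k) covers 5:j
7(h) covers 4:l
8(l) covers 6:k, 7:h
floor of heap: 0:h, 2:j
completions by unplaced set U, small U first (add the entries for U minus each lowest piece of U):
  |U|=1: {8}:1
  |U|=2: {6,8}:1  {7,8}:1
  |U|=3: {5,6,8}:1  {6,7,8}:2
  |U|=4: {5,6,7,8}:3
  |U|=5: {4,5,6,7,8}:3
  |U|=6: {1,4,5,6,7,8}:3  {3,4,5,6,7,8}:3
  |U|=7: {0,1,4,5,6,7,8}:3  {1,3,4,5,6,7,8}:6  {2,3,4,5,6,7,8}:3
  start at 0(h): 9
  start at 2(j): 9
sum over floor = 18

18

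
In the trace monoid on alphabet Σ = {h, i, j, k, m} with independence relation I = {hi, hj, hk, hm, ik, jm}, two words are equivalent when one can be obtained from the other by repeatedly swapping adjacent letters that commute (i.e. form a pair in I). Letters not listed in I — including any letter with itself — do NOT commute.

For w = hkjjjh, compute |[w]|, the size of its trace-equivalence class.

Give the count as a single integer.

15

0(h) covers ∅
1(k) covers ∅
2(j) covers 1:k
3(j) covers 2:j
4(j) covers 3:j
5(h) covers 0:h
floor of heap: 0:h, 1:k
completions by unplaced set U, small U first (add the entries for U minus each lowest piece of U):
  |U|=1: {4}:1  {5}:1
  |U|=2: {0,5}:1  {3,4}:1  {4,5}:2
  |U|=3: {0,4,5}:3  {2,3,4}:1  {3,4,5}:3
  |U|=4: {0,3,4,5}:6  {1,2,3,4}:1  {2,3,4,5}:4
  start at 0(h): 5
  start at 1(k): 10
sum over floor = 15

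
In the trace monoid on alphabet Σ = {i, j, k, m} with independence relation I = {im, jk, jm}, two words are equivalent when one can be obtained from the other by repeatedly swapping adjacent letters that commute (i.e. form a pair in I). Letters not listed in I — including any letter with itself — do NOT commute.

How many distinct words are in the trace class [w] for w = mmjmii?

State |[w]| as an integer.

#0=m has no predecessor
#1=m depends on [0:m]
#2=j has no predecessor
#3=m depends on [1:m]
#4=i depends on [2:j]
#5=i depends on [4:i]
sources: [0:m, 2:j]
N(rest) = Σ N(rest − s) over sources s of rest; N(one piece) = 1:
  size 1 → [3]=1  [5]=1
  size 2 → [1,3]=1  [3,5]=2  [4,5]=1
  size 3 → [0,1,3]=1  [1,3,5]=3  [2,4,5]=1  [3,4,5]=3
  size 4 → [0,1,3,5]=4  [1,3,4,5]=6  [2,3,4,5]=4
  first=0(m) contributes 10
  first=2(j) contributes 10
|[w]| = 20

20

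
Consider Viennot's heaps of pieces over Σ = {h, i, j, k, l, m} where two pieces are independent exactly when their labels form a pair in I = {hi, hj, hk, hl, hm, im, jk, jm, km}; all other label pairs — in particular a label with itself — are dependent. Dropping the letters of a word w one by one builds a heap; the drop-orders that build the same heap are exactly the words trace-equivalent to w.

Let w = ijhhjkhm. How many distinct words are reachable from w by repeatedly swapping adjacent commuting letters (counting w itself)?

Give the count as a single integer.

piece 0:i — minimal
piece 1:j rests on {0:i}
piece 2:h — minimal
piece 3:h rests on {2:h}
piece 4:j rests on {1:j}
piece 5:k rests on {0:i}
piece 6:h rests on {3:h}
piece 7:m — minimal
minimal pieces: {0:i, 2:h, 7:m}
ways to finish when only these pieces remain (= sum over removing one remaining piece with nothing left below it):
  1 left: {4}→1  {5}→1  {6}→1  {7}→1
  2 left: {1,4}→1  {3,6}→1  {4,5}→2  {4,6}→2  {4,7}→2  {5,6}→2  {5,7}→2  {6,7}→2
  3 left: {1,4,5}→3  {1,4,6}→3  {1,4,7}→3  {2,3,6}→1  {3,4,6}→3  {3,5,6}→3  {3,6,7}→3  {4,5,6}→6  {4,5,7}→6  {4,6,7}→6  {5,6,7}→6
  4 left: {0,1,4,5}→3  {1,3,4,6}→6  {1,4,5,6}→12  {1,4,5,7}→12  {1,4,6,7}→12  {2,3,4,6}→4  {2,3,5,6}→4  {2,3,6,7}→4  {3,4,5,6}→12  {3,4,6,7}→12  {3,5,6,7}→12  {4,5,6,7}→24
  5 left: {0,1,4,5,6}→15  {0,1,4,5,7}→15  {1,2,3,4,6}→10  {1,3,4,5,6}→30  {1,3,4,6,7}→30  {1,4,5,6,7}→60  {2,3,4,5,6}→20  {2,3,4,6,7}→20  {2,3,5,6,7}→20  {3,4,5,6,7}→60
  6 left: {0,1,3,4,5,6}→45  {0,1,4,5,6,7}→90  {1,2,3,4,5,6}→60  {1,2,3,4,6,7}→60  {1,3,4,5,6,7}→180  {2,3,4,5,6,7}→120
  placing 0:i first → 420 extensions
  placing 2:h first → 315 extensions
  placing 7:m first → 105 extensions
total linear extensions = 840

840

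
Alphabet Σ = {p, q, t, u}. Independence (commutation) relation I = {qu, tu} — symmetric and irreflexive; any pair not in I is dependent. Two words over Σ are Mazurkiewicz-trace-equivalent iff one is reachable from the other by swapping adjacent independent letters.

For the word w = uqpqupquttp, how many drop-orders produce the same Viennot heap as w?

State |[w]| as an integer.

16

drop 0:u onto floor
drop 1:q onto floor
drop 2:p onto {0:u, 1:q}
drop 3:q onto {2:p}
drop 4:u onto {2:p}
drop 5:p onto {3:q, 4:u}
drop 6:q onto {5:p}
drop 7:u onto {5:p}
drop 8:t onto {6:q}
drop 9:t onto {8:t}
drop 10:p onto {7:u, 9:t}
ground layer = {0:u, 1:q}
drop-orders for the pieces not yet dropped (sum over which currently-grounded one goes next):
  1 to go: {10} 1
  2 to go: {7,10} 1  {9,10} 1
  3 to go: {7,9,10} 2  {8,9,10} 1
  4 to go: {6,8,9,10} 1  {7,8,9,10} 3
  5 to go: {6,7,8,9,10} 4
  6 to go: {5,6,7,8,9,10} 4
  7 to go: {3,5,6,7,8,9,10} 4  {4,5,6,7,8,9,10} 4
  8 to go: {3,4,5,6,7,8,9,10} 8
  9 to go: {2,3,4,5,6,7,8,9,10} 8
  if 0:u drops first: 8 orders
  if 1:q drops first: 8 orders
heap linearizations: 16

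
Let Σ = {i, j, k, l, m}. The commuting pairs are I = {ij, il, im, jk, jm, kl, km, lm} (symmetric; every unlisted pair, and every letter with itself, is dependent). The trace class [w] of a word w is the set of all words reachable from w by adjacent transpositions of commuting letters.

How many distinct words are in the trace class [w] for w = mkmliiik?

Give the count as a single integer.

piece 0:m — minimal
piece 1:k — minimal
piece 2:m rests on {0:m}
piece 3:l — minimal
piece 4:i rests on {1:k}
piece 5:i rests on {4:i}
piece 6:i rests on {5:i}
piece 7:k rests on {6:i}
minimal pieces: {0:m, 1:k, 3:l}
ways to finish when only these pieces remain (= sum over removing one remaining piece with nothing left below it):
  1 left: {2}→1  {3}→1  {7}→1
  2 left: {0,2}→1  {2,3}→2  {2,7}→2  {3,7}→2  {6,7}→1
  3 left: {0,2,3}→3  {0,2,7}→3  {2,3,7}→6  {2,6,7}→3  {3,6,7}→3  {5,6,7}→1
  4 left: {0,2,3,7}→12  {0,2,6,7}→6  {2,3,6,7}→12  {2,5,6,7}→4  {3,5,6,7}→4  {4,5,6,7}→1
  5 left: {0,2,3,6,7}→30  {0,2,5,6,7}→10  {1,4,5,6,7}→1  {2,3,5,6,7}→20  {2,4,5,6,7}→5  {3,4,5,6,7}→5
  6 left: {0,2,3,5,6,7}→60  {0,2,4,5,6,7}→15  {1,2,4,5,6,7}→6  {1,3,4,5,6,7}→6  {2,3,4,5,6,7}→30
  placing 0:m first → 42 extensions
  placing 1:k first → 105 extensions
  placing 3:l first → 21 extensions
total linear extensions = 168

168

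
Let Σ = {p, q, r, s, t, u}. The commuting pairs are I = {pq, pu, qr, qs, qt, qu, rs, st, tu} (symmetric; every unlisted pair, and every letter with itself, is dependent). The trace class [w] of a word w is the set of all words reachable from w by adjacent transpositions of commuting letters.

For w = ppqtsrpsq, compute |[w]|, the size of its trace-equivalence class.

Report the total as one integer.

108

piece 0:p — minimal
piece 1:p rests on {0:p}
piece 2:q — minimal
piece 3:t rests on {1:p}
piece 4:s rests on {1:p}
piece 5:r rests on {3:t}
piece 6:p rests on {4:s, 5:r}
piece 7:s rests on {6:p}
piece 8:q rests on {2:q}
minimal pieces: {0:p, 2:q}
ways to finish when only these pieces remain (= sum over removing one remaining piece with nothing left below it):
  1 left: {7}→1  {8}→1
  2 left: {2,8}→1  {6,7}→1  {7,8}→2
  3 left: {2,7,8}→3  {4,6,7}→1  {5,6,7}→1  {6,7,8}→3
  4 left: {2,6,7,8}→6  {3,5,6,7}→1  {4,5,6,7}→2  {4,6,7,8}→4  {5,6,7,8}→4
  5 left: {2,4,6,7,8}→10  {2,5,6,7,8}→10  {3,4,5,6,7}→3  {3,5,6,7,8}→5  {4,5,6,7,8}→10
  6 left: {1,3,4,5,6,7}→3  {2,3,5,6,7,8}→15  {2,4,5,6,7,8}→30  {3,4,5,6,7,8}→18
  7 left: {0,1,3,4,5,6,7}→3  {1,3,4,5,6,7,8}→21  {2,3,4,5,6,7,8}→63
  placing 0:p first → 84 extensions
  placing 2:q first → 24 extensions
total linear extensions = 108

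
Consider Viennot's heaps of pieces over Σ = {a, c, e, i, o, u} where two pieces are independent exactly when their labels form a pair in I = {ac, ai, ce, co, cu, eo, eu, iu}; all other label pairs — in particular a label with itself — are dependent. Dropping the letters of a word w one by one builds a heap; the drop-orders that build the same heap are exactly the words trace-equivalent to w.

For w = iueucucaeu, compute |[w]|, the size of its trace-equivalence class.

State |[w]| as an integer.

0(i) covers ∅
1(u) covers ∅
2(e) covers 0:i
3(u) covers 1:u
4(c) covers 0:i
5(u) covers 3:u
6(c) covers 4:c
7(a) covers 2:e, 5:u
8(e) covers 7:a
9(u) covers 7:a
floor of heap: 0:i, 1:u
completions by unplaced set U, small U first (add the entries for U minus each lowest piece of U):
  |U|=1: {6}:1  {8}:1  {9}:1
  |U|=2: {4,6}:1  {6,8}:2  {6,9}:2  {8,9}:2
  |U|=3: {4,6,8}:3  {4,6,9}:3  {6,8,9}:6  {7,8,9}:2
  |U|=4: {2,7,8,9}:2  {4,6,8,9}:12  {5,7,8,9}:2  {6,7,8,9}:8
  |U|=5: {2,5,7,8,9}:4  {2,6,7,8,9}:10  {3,5,7,8,9}:2  {4,6,7,8,9}:20  {5,6,7,8,9}:10
  |U|=6: {1,3,5,7,8,9}:2  {2,3,5,7,8,9}:6  {2,4,6,7,8,9}:30  {2,5,6,7,8,9}:24  {3,5,6,7,8,9}:12  {4,5,6,7,8,9}:30
  |U|=7: {0,2,4,6,7,8,9}:30  {1,2,3,5,7,8,9}:8  {1,3,5,6,7,8,9}:14  {2,3,5,6,7,8,9}:42  {2,4,5,6,7,8,9}:84  {3,4,5,6,7,8,9}:42
  |U|=8: {0,2,4,5,6,7,8,9}:114  {1,2,3,5,6,7,8,9}:64  {1,3,4,5,6,7,8,9}:56  {2,3,4,5,6,7,8,9}:168
  start at 0(i): 288
  start at 1(u): 282
sum over floor = 570

570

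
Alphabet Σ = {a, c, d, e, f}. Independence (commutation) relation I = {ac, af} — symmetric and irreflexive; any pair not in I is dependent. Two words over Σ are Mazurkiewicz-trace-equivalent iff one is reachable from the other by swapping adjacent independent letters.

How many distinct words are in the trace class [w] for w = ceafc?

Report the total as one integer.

3

drop 0:c onto floor
drop 1:e onto {0:c}
drop 2:a onto {1:e}
drop 3:f onto {1:e}
drop 4:c onto {3:f}
ground layer = {0:c}
drop-orders for the pieces not yet dropped (sum over which currently-grounded one goes next):
  1 to go: {2} 1  {4} 1
  2 to go: {2,4} 2  {3,4} 1
  3 to go: {2,3,4} 3
  if 0:c drops first: 3 orders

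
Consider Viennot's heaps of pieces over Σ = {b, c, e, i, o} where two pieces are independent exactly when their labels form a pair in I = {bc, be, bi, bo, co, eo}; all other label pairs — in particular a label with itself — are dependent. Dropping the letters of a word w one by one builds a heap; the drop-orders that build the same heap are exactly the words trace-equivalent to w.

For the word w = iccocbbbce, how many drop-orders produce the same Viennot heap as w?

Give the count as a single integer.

drop 0:i onto floor
drop 1:c onto {0:i}
drop 2:c onto {1:c}
drop 3:o onto {0:i}
drop 4:c onto {2:c}
drop 5:b onto floor
drop 6:b onto {5:b}
drop 7:b onto {6:b}
drop 8:c onto {4:c}
drop 9:e onto {8:c}
ground layer = {0:i, 5:b}
drop-orders for the pieces not yet dropped (sum over which currently-grounded one goes next):
  1 to go: {3} 1  {7} 1  {9} 1
  2 to go: {3,7} 2  {3,9} 2  {6,7} 1  {7,9} 2  {8,9} 1
  3 to go: {3,6,7} 3  {3,7,9} 6  {3,8,9} 3  {4,8,9} 1  {5,6,7} 1  {6,7,9} 3  {7,8,9} 3
  4 to go: {2,4,8,9} 1  {3,4,8,9} 4  {3,5,6,7} 4  {3,6,7,9} 12  {3,7,8,9} 12  {4,7,8,9} 4  {5,6,7,9} 4  {6,7,8,9} 6
  5 to go: {1,2,4,8,9} 1  {2,3,4,8,9} 5  {2,4,7,8,9} 5  {3,4,7,8,9} 20  {3,5,6,7,9} 20  {3,6,7,8,9} 30  {4,6,7,8,9} 10  {5,6,7,8,9} 10
  6 to go: {1,2,3,4,8,9} 6  {1,2,4,7,8,9} 6  {2,3,4,7,8,9} 30  {2,4,6,7,8,9} 15  {3,4,6,7,8,9} 60  {3,5,6,7,8,9} 60  {4,5,6,7,8,9} 20
  7 to go: {0,1,2,3,4,8,9} 6  {1,2,3,4,7,8,9} 42  {1,2,4,6,7,8,9} 21  {2,3,4,6,7,8,9} 105  {2,4,5,6,7,8,9} 35  {3,4,5,6,7,8,9} 140
  8 to go: {0,1,2,3,4,7,8,9} 48  {1,2,3,4,6,7,8,9} 168  {1,2,4,5,6,7,8,9} 56  {2,3,4,5,6,7,8,9} 280
  if 0:i drops first: 504 orders
  if 5:b drops first: 216 orders
heap linearizations: 720

720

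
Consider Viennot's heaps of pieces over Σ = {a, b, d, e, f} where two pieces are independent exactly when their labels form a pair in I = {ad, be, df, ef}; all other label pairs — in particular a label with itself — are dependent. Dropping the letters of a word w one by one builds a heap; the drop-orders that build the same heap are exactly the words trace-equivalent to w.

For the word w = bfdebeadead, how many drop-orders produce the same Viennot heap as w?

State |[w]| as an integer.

piece 0:b — minimal
piece 1:f rests on {0:b}
piece 2:d rests on {0:b}
piece 3:e rests on {2:d}
piece 4:b rests on {1:f, 2:d}
piece 5:e rests on {3:e}
piece 6:a rests on {4:b, 5:e}
piece 7:d rests on {4:b, 5:e}
piece 8:e rests on {6:a, 7:d}
piece 9:a rests on {8:e}
piece 10:d rests on {8:e}
minimal pieces: {0:b}
ways to finish when only these pieces remain (= sum over removing one remaining piece with nothing left below it):
  1 left: {9}→1  {10}→1
  2 left: {9,10}→2
  3 left: {8,9,10}→2
  4 left: {6,8,9,10}→2  {7,8,9,10}→2
  5 left: {6,7,8,9,10}→4
  6 left: {4,6,7,8,9,10}→4  {5,6,7,8,9,10}→4
  7 left: {1,4,6,7,8,9,10}→4  {3,5,6,7,8,9,10}→4  {4,5,6,7,8,9,10}→8
  8 left: {1,4,5,6,7,8,9,10}→12  {3,4,5,6,7,8,9,10}→12
  9 left: {1,3,4,5,6,7,8,9,10}→24  {2,3,4,5,6,7,8,9,10}→12
  placing 0:b first → 36 extensions

36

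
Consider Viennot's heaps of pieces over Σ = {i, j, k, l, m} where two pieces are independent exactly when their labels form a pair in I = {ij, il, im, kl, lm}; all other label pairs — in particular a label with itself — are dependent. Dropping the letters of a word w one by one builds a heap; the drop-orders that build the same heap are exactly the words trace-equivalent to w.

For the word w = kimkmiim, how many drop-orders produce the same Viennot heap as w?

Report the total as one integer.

12

0(k) covers ∅
1(i) covers 0:k
2(m) covers 0:k
3(k) covers 1:i, 2:m
4(m) covers 3:k
5(i) covers 3:k
6(i) covers 5:i
7(m) covers 4:m
floor of heap: 0:k
completions by unplaced set U, small U first (add the entries for U minus each lowest piece of U):
  |U|=1: {6}:1  {7}:1
  |U|=2: {4,7}:1  {5,6}:1  {6,7}:2
  |U|=3: {4,6,7}:3  {5,6,7}:3
  |U|=4: {4,5,6,7}:6
  |U|=5: {3,4,5,6,7}:6
  |U|=6: {1,3,4,5,6,7}:6  {2,3,4,5,6,7}:6
  start at 0(k): 12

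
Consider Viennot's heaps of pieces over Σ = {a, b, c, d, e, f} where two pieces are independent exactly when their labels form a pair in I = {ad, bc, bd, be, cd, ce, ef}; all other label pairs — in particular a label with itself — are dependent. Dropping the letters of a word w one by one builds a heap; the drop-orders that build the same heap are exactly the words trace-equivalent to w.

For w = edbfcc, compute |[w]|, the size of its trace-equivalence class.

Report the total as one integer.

3

#0=e has no predecessor
#1=d depends on [0:e]
#2=b has no predecessor
#3=f depends on [1:d, 2:b]
#4=c depends on [3:f]
#5=c depends on [4:c]
sources: [0:e, 2:b]
N(rest) = Σ N(rest − s) over sources s of rest; N(one piece) = 1:
  size 1 → [5]=1
  size 2 → [4,5]=1
  size 3 → [3,4,5]=1
  size 4 → [1,3,4,5]=1  [2,3,4,5]=1
  first=0(e) contributes 2
  first=2(b) contributes 1
|[w]| = 3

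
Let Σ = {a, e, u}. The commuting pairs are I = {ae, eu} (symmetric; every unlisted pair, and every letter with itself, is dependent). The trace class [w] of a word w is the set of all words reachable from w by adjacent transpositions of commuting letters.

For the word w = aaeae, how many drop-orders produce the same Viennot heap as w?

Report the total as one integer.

10

piece 0:a — minimal
piece 1:a rests on {0:a}
piece 2:e — minimal
piece 3:a rests on {1:a}
piece 4:e rests on {2:e}
minimal pieces: {0:a, 2:e}
ways to finish when only these pieces remain (= sum over removing one remaining piece with nothing left below it):
  1 left: {3}→1  {4}→1
  2 left: {1,3}→1  {2,4}→1  {3,4}→2
  3 left: {0,1,3}→1  {1,3,4}→3  {2,3,4}→3
  placing 0:a first → 6 extensions
  placing 2:e first → 4 extensions
total linear extensions = 10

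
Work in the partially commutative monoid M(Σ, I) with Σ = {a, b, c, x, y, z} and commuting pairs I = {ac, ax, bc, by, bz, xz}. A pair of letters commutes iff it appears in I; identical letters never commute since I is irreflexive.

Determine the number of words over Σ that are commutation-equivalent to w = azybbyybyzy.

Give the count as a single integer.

120

#0=a has no predecessor
#1=z depends on [0:a]
#2=y depends on [1:z]
#3=b depends on [0:a]
#4=b depends on [3:b]
#5=y depends on [2:y]
#6=y depends on [5:y]
#7=b depends on [4:b]
#8=y depends on [6:y]
#9=z depends on [8:y]
#10=y depends on [9:z]
sources: [0:a]
N(rest) = Σ N(rest − s) over sources s of rest; N(one piece) = 1:
  size 1 → [7]=1  [10]=1
  size 2 → [4,7]=1  [7,10]=2  [9,10]=1
  size 3 → [3,4,7]=1  [4,7,10]=3  [7,9,10]=3  [8,9,10]=1
  size 4 → [3,4,7,10]=4  [4,7,9,10]=6  [6,8,9,10]=1  [7,8,9,10]=4
  size 5 → [3,4,7,9,10]=10  [4,7,8,9,10]=10  [5,6,8,9,10]=1  [6,7,8,9,10]=5
  size 6 → [2,5,6,8,9,10]=1  [3,4,7,8,9,10]=20  [4,6,7,8,9,10]=15  [5,6,7,8,9,10]=6
  size 7 → [1,2,5,6,8,9,10]=1  [2,5,6,7,8,9,10]=7  [3,4,6,7,8,9,10]=35  [4,5,6,7,8,9,10]=21
  size 8 → [1,2,5,6,7,8,9,10]=8  [2,4,5,6,7,8,9,10]=28  [3,4,5,6,7,8,9,10]=56
  size 9 → [1,2,4,5,6,7,8,9,10]=36  [2,3,4,5,6,7,8,9,10]=84
  first=0(a) contributes 120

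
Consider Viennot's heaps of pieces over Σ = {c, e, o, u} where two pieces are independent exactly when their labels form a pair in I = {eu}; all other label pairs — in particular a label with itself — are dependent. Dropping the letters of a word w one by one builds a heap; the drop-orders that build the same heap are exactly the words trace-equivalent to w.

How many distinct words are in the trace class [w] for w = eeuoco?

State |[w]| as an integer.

piece 0:e — minimal
piece 1:e rests on {0:e}
piece 2:u — minimal
piece 3:o rests on {1:e, 2:u}
piece 4:c rests on {3:o}
piece 5:o rests on {4:c}
minimal pieces: {0:e, 2:u}
ways to finish when only these pieces remain (= sum over removing one remaining piece with nothing left below it):
  1 left: {5}→1
  2 left: {4,5}→1
  3 left: {3,4,5}→1
  4 left: {1,3,4,5}→1  {2,3,4,5}→1
  placing 0:e first → 2 extensions
  placing 2:u first → 1 extensions
total linear extensions = 3

3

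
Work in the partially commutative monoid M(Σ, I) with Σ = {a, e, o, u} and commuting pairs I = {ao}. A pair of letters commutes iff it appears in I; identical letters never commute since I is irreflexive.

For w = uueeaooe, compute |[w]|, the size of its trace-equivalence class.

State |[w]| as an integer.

3

piece 0:u — minimal
piece 1:u rests on {0:u}
piece 2:e rests on {1:u}
piece 3:e rests on {2:e}
piece 4:a rests on {3:e}
piece 5:o rests on {3:e}
piece 6:o rests on {5:o}
piece 7:e rests on {4:a, 6:o}
minimal pieces: {0:u}
ways to finish when only these pieces remain (= sum over removing one remaining piece with nothing left below it):
  1 left: {7}→1
  2 left: {4,7}→1  {6,7}→1
  3 left: {4,6,7}→2  {5,6,7}→1
  4 left: {4,5,6,7}→3
  5 left: {3,4,5,6,7}→3
  6 left: {2,3,4,5,6,7}→3
  placing 0:u first → 3 extensions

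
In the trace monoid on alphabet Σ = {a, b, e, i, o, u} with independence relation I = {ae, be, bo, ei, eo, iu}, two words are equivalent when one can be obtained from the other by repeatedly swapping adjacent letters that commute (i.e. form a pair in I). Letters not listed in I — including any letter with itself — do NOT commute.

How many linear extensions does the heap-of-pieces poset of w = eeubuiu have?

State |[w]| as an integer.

#0=e has no predecessor
#1=e depends on [0:e]
#2=u depends on [1:e]
#3=b depends on [2:u]
#4=u depends on [3:b]
#5=i depends on [3:b]
#6=u depends on [4:u]
sources: [0:e]
N(rest) = Σ N(rest − s) over sources s of rest; N(one piece) = 1:
  size 1 → [5]=1  [6]=1
  size 2 → [4,6]=1  [5,6]=2
  size 3 → [4,5,6]=3
  size 4 → [3,4,5,6]=3
  size 5 → [2,3,4,5,6]=3
  first=0(e) contributes 3

3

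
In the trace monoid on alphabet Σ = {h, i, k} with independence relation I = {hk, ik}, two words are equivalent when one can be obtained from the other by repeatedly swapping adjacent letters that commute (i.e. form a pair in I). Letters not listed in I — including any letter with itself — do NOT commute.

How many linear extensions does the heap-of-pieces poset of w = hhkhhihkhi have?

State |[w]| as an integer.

drop 0:h onto floor
drop 1:h onto {0:h}
drop 2:k onto floor
drop 3:h onto {1:h}
drop 4:h onto {3:h}
drop 5:i onto {4:h}
drop 6:h onto {5:i}
drop 7:k onto {2:k}
drop 8:h onto {6:h}
drop 9:i onto {8:h}
ground layer = {0:h, 2:k}
drop-orders for the pieces not yet dropped (sum over which currently-grounded one goes next):
  1 to go: {7} 1  {9} 1
  2 to go: {2,7} 1  {7,9} 2  {8,9} 1
  3 to go: {2,7,9} 3  {6,8,9} 1  {7,8,9} 3
  4 to go: {2,7,8,9} 6  {5,6,8,9} 1  {6,7,8,9} 4
  5 to go: {2,6,7,8,9} 10  {4,5,6,8,9} 1  {5,6,7,8,9} 5
  6 to go: {2,5,6,7,8,9} 15  {3,4,5,6,8,9} 1  {4,5,6,7,8,9} 6
  7 to go: {1,3,4,5,6,8,9} 1  {2,4,5,6,7,8,9} 21  {3,4,5,6,7,8,9} 7
  8 to go: {0,1,3,4,5,6,8,9} 1  {1,3,4,5,6,7,8,9} 8  {2,3,4,5,6,7,8,9} 28
  if 0:h drops first: 36 orders
  if 2:k drops first: 9 orders
heap linearizations: 45

45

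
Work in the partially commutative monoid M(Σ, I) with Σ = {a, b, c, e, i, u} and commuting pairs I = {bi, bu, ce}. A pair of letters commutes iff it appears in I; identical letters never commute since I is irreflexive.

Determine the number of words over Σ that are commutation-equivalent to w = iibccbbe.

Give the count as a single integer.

0(i) covers ∅
1(i) covers 0:i
2(b) covers ∅
3(c) covers 1:i, 2:b
4(c) covers 3:c
5(b) covers 4:c
6(b) covers 5:b
7(e) covers 6:b
floor of heap: 0:i, 2:b
completions by unplaced set U, small U first (add the entries for U minus each lowest piece of U):
  |U|=1: {7}:1
  |U|=2: {6,7}:1
  |U|=3: {5,6,7}:1
  |U|=4: {4,5,6,7}:1
  |U|=5: {3,4,5,6,7}:1
  |U|=6: {1,3,4,5,6,7}:1  {2,3,4,5,6,7}:1
  start at 0(i): 2
  start at 2(b): 1
sum over floor = 3

3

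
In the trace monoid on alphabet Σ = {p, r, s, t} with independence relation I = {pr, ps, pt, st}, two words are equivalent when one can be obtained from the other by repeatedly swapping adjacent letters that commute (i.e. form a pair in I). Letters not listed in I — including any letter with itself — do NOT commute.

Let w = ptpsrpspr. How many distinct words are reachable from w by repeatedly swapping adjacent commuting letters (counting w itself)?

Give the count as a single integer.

#0=p has no predecessor
#1=t has no predecessor
#2=p depends on [0:p]
#3=s has no predecessor
#4=r depends on [1:t, 3:s]
#5=p depends on [2:p]
#6=s depends on [4:r]
#7=p depends on [5:p]
#8=r depends on [6:s]
sources: [0:p, 1:t, 3:s]
N(rest) = Σ N(rest − s) over sources s of rest; N(one piece) = 1:
  size 1 → [7]=1  [8]=1
  size 2 → [5,7]=1  [6,8]=1  [7,8]=2
  size 3 → [2,5,7]=1  [4,6,8]=1  [5,7,8]=3  [6,7,8]=3
  size 4 → [0,2,5,7]=1  [1,4,6,8]=1  [2,5,7,8]=4  [3,4,6,8]=1  [4,6,7,8]=4  [5,6,7,8]=6
  size 5 → [0,2,5,7,8]=5  [1,3,4,6,8]=2  [1,4,6,7,8]=5  [2,5,6,7,8]=10  [3,4,6,7,8]=5  [4,5,6,7,8]=10
  size 6 → [0,2,5,6,7,8]=15  [1,3,4,6,7,8]=12  [1,4,5,6,7,8]=15  [2,4,5,6,7,8]=20  [3,4,5,6,7,8]=15
  size 7 → [0,2,4,5,6,7,8]=35  [1,2,4,5,6,7,8]=35  [1,3,4,5,6,7,8]=42  [2,3,4,5,6,7,8]=35
  first=0(p) contributes 112
  first=1(t) contributes 70
  first=3(s) contributes 70
|[w]| = 252

252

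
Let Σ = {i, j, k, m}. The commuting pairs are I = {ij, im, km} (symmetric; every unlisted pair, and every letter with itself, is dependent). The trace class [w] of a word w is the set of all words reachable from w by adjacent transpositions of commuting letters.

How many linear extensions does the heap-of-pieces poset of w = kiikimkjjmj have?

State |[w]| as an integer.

7

piece 0:k — minimal
piece 1:i rests on {0:k}
piece 2:i rests on {1:i}
piece 3:k rests on {2:i}
piece 4:i rests on {3:k}
piece 5:m — minimal
piece 6:k rests on {4:i}
piece 7:j rests on {5:m, 6:k}
piece 8:j rests on {7:j}
piece 9:m rests on {8:j}
piece 10:j rests on {9:m}
minimal pieces: {0:k, 5:m}
ways to finish when only these pieces remain (= sum over removing one remaining piece with nothing left below it):
  1 left: {10}→1
  2 left: {9,10}→1
  3 left: {8,9,10}→1
  4 left: {7,8,9,10}→1
  5 left: {5,7,8,9,10}→1  {6,7,8,9,10}→1
  6 left: {4,6,7,8,9,10}→1  {5,6,7,8,9,10}→2
  7 left: {3,4,6,7,8,9,10}→1  {4,5,6,7,8,9,10}→3
  8 left: {2,3,4,6,7,8,9,10}→1  {3,4,5,6,7,8,9,10}→4
  9 left: {1,2,3,4,6,7,8,9,10}→1  {2,3,4,5,6,7,8,9,10}→5
  placing 0:k first → 6 extensions
  placing 5:m first → 1 extensions
total linear extensions = 7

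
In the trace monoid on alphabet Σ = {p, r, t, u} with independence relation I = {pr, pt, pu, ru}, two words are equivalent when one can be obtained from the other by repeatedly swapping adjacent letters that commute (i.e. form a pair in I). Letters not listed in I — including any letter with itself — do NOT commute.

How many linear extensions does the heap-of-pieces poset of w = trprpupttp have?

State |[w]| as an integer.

drop 0:t onto floor
drop 1:r onto {0:t}
drop 2:p onto floor
drop 3:r onto {1:r}
drop 4:p onto {2:p}
drop 5:u onto {0:t}
drop 6:p onto {4:p}
drop 7:t onto {3:r, 5:u}
drop 8:t onto {7:t}
drop 9:p onto {6:p}
ground layer = {0:t, 2:p}
drop-orders for the pieces not yet dropped (sum over which currently-grounded one goes next):
  1 to go: {8} 1  {9} 1
  2 to go: {6,9} 1  {7,8} 1  {8,9} 2
  3 to go: {3,7,8} 1  {4,6,9} 1  {5,7,8} 1  {6,8,9} 3  {7,8,9} 3
  4 to go: {1,3,7,8} 1  {2,4,6,9} 1  {3,5,7,8} 2  {3,7,8,9} 4  {4,6,8,9} 4  {5,7,8,9} 4  {6,7,8,9} 6
  5 to go: {1,3,5,7,8} 3  {1,3,7,8,9} 5  {2,4,6,8,9} 5  {3,5,7,8,9} 10  {3,6,7,8,9} 10  {4,6,7,8,9} 10  {5,6,7,8,9} 10
  6 to go: {0,1,3,5,7,8} 3  {1,3,5,7,8,9} 18  {1,3,6,7,8,9} 15  {2,4,6,7,8,9} 15  {3,4,6,7,8,9} 20  {3,5,6,7,8,9} 30  {4,5,6,7,8,9} 20
  7 to go: {0,1,3,5,7,8,9} 21  {1,3,4,6,7,8,9} 35  {1,3,5,6,7,8,9} 63  {2,3,4,6,7,8,9} 35  {2,4,5,6,7,8,9} 35  {3,4,5,6,7,8,9} 70
  8 to go: {0,1,3,5,6,7,8,9} 84  {1,2,3,4,6,7,8,9} 70  {1,3,4,5,6,7,8,9} 168  {2,3,4,5,6,7,8,9} 140
  if 0:t drops first: 378 orders
  if 2:p drops first: 252 orders
heap linearizations: 630

630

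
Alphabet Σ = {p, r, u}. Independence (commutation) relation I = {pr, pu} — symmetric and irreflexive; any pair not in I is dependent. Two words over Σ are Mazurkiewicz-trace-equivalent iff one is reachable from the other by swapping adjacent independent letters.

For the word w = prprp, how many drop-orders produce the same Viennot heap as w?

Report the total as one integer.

piece 0:p — minimal
piece 1:r — minimal
piece 2:p rests on {0:p}
piece 3:r rests on {1:r}
piece 4:p rests on {2:p}
minimal pieces: {0:p, 1:r}
ways to finish when only these pieces remain (= sum over removing one remaining piece with nothing left below it):
  1 left: {3}→1  {4}→1
  2 left: {1,3}→1  {2,4}→1  {3,4}→2
  3 left: {0,2,4}→1  {1,3,4}→3  {2,3,4}→3
  placing 0:p first → 6 extensions
  placing 1:r first → 4 extensions
total linear extensions = 10

10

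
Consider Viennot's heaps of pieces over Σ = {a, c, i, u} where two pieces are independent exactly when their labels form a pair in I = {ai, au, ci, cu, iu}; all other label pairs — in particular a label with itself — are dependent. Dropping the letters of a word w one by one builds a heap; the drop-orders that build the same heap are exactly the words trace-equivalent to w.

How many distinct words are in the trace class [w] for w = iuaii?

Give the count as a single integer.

#0=i has no predecessor
#1=u has no predecessor
#2=a has no predecessor
#3=i depends on [0:i]
#4=i depends on [3:i]
sources: [0:i, 1:u, 2:a]
N(rest) = Σ N(rest − s) over sources s of rest; N(one piece) = 1:
  size 1 → [1]=1  [2]=1  [4]=1
  size 2 → [1,2]=2  [1,4]=2  [2,4]=2  [3,4]=1
  size 3 → [0,3,4]=1  [1,2,4]=6  [1,3,4]=3  [2,3,4]=3
  first=0(i) contributes 12
  first=1(u) contributes 4
  first=2(a) contributes 4
|[w]| = 20

20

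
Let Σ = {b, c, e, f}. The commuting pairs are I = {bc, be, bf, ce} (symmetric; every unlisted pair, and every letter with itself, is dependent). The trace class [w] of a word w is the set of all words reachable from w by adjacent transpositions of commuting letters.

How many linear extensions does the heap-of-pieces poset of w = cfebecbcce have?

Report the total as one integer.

900

0(c) covers ∅
1(f) covers 0:c
2(e) covers 1:f
3(b) covers ∅
4(e) covers 2:e
5(c) covers 1:f
6(b) covers 3:b
7(c) covers 5:c
8(c) covers 7:c
9(e) covers 4:e
floor of heap: 0:c, 3:b
completions by unplaced set U, small U first (add the entries for U minus each lowest piece of U):
  |U|=1: {6}:1  {8}:1  {9}:1
  |U|=2: {3,6}:1  {4,9}:1  {6,8}:2  {6,9}:2  {7,8}:1  {8,9}:2
  |U|=3: {2,4,9}:1  {3,6,8}:3  {3,6,9}:3  {4,6,9}:3  {4,8,9}:3  {5,7,8}:1  {6,7,8}:3  {6,8,9}:6  {7,8,9}:3
  |U|=4: {2,4,6,9}:4  {2,4,8,9}:4  {3,4,6,9}:6  {3,6,7,8}:6  {3,6,8,9}:12  {4,6,8,9}:12  {4,7,8,9}:6  {5,6,7,8}:4  {5,7,8,9}:4  {6,7,8,9}:12
  |U|=5: {2,3,4,6,9}:10  {2,4,6,8,9}:20  {2,4,7,8,9}:10  {3,4,6,8,9}:30  {3,5,6,7,8}:10  {3,6,7,8,9}:30  {4,5,7,8,9}:10  {4,6,7,8,9}:30  {5,6,7,8,9}:20
  |U|=6: {2,3,4,6,8,9}:60  {2,4,5,7,8,9}:20  {2,4,6,7,8,9}:60  {3,4,6,7,8,9}:90  {3,5,6,7,8,9}:60  {4,5,6,7,8,9}:60
  |U|=7: {1,2,4,5,7,8,9}:20  {2,3,4,6,7,8,9}:210  {2,4,5,6,7,8,9}:140  {3,4,5,6,7,8,9}:210
  |U|=8: {0,1,2,4,5,7,8,9}:20  {1,2,4,5,6,7,8,9}:160  {2,3,4,5,6,7,8,9}:560
  start at 0(c): 720
  start at 3(b): 180
sum over floor = 900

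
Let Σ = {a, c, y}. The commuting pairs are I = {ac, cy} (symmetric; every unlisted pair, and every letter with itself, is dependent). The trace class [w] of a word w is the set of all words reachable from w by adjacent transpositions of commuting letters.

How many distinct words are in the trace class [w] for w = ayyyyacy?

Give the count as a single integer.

8

#0=a has no predecessor
#1=y depends on [0:a]
#2=y depends on [1:y]
#3=y depends on [2:y]
#4=y depends on [3:y]
#5=a depends on [4:y]
#6=c has no predecessor
#7=y depends on [5:a]
sources: [0:a, 6:c]
N(rest) = Σ N(rest − s) over sources s of rest; N(one piece) = 1:
  size 1 → [6]=1  [7]=1
  size 2 → [5,7]=1  [6,7]=2
  size 3 → [4,5,7]=1  [5,6,7]=3
  size 4 → [3,4,5,7]=1  [4,5,6,7]=4
  size 5 → [2,3,4,5,7]=1  [3,4,5,6,7]=5
  size 6 → [1,2,3,4,5,7]=1  [2,3,4,5,6,7]=6
  first=0(a) contributes 7
  first=6(c) contributes 1
|[w]| = 8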